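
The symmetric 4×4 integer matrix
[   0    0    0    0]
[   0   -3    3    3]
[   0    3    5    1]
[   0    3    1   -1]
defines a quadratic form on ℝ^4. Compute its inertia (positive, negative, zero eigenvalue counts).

step 0: pivot -3 → sign −
step 1: pivot 8 → sign +
step 2: row/col 2 already zero → sign 0
step 3: row/col 3 already zero → sign 0
signature = (1, 1, 2)

Answer: (1, 1, 2)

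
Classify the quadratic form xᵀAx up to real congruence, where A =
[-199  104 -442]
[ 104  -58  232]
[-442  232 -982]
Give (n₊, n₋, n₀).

step 0: pivot -199 → sign −
step 1: pivot -726/199 → sign −
step 2: pivot 2/363 → sign +
signature = (1, 2, 0)

Answer: (1, 2, 0)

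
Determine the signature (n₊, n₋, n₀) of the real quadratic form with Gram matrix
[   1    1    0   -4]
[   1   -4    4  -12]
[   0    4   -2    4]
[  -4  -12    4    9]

Answer: (3, 1, 0)

Derivation:
step 0: pivot 1 → sign +
step 1: pivot -5 → sign −
step 2: pivot 6/5 → sign +
step 3: pivot 1 → sign +
signature = (3, 1, 0)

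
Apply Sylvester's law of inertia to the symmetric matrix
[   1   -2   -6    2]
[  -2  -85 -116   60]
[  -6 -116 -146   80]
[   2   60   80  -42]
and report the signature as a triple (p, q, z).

Answer: (3, 1, 0)

Derivation:
step 0: pivot 1 → sign +
step 1: pivot -89 → sign −
step 2: pivot 186/89 → sign +
step 3: pivot 2/93 → sign +
signature = (3, 1, 0)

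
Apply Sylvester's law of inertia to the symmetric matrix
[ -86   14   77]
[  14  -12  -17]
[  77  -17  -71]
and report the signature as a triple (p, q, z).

Answer: (0, 3, 0)

Derivation:
step 0: pivot -86 → sign −
step 1: pivot -418/43 → sign −
step 2: pivot -3/418 → sign −
signature = (0, 3, 0)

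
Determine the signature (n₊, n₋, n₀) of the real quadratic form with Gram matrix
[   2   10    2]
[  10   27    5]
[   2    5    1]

Answer: (2, 1, 0)

Derivation:
step 0: pivot 2 → sign +
step 1: pivot -23 → sign −
step 2: pivot 2/23 → sign +
signature = (2, 1, 0)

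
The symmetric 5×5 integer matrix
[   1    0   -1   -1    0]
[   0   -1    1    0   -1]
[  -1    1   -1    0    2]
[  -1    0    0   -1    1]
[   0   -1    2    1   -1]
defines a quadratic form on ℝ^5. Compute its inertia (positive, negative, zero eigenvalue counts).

Answer: (2, 3, 0)

Derivation:
step 0: pivot 1 → sign +
step 1: pivot -1 → sign −
step 2: pivot -1 → sign −
step 3: pivot -1 → sign −
step 4: pivot 1 → sign +
signature = (2, 3, 0)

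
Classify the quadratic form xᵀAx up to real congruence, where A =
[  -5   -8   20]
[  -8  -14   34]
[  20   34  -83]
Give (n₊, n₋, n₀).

Answer: (1, 2, 0)

Derivation:
step 0: pivot -5 → sign −
step 1: pivot -6/5 → sign −
step 2: pivot 1/3 → sign +
signature = (1, 2, 0)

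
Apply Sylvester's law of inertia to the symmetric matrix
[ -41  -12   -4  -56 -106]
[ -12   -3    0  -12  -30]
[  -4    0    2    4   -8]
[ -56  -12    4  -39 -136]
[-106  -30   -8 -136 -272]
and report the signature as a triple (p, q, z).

step 0: pivot -41 → sign −
step 1: pivot 21/41 → sign +
step 2: pivot -2/7 → sign −
step 3: pivot 1 → sign +
step 4: row/col 4 already zero → sign 0
signature = (2, 2, 1)

Answer: (2, 2, 1)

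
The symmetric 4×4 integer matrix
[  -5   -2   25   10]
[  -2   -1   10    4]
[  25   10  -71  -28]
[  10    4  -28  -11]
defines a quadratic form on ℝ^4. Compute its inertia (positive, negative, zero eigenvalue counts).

Answer: (2, 2, 0)

Derivation:
step 0: pivot -5 → sign −
step 1: pivot -1/5 → sign −
step 2: pivot 54 → sign +
step 3: pivot 1/27 → sign +
signature = (2, 2, 0)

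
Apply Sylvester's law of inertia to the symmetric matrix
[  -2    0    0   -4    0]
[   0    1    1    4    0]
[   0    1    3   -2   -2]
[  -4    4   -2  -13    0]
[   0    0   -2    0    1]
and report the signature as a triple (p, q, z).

Answer: (2, 3, 0)

Derivation:
step 0: pivot -2 → sign −
step 1: pivot 1 → sign +
step 2: pivot 2 → sign +
step 3: pivot -39 → sign −
step 4: pivot -1/13 → sign −
signature = (2, 3, 0)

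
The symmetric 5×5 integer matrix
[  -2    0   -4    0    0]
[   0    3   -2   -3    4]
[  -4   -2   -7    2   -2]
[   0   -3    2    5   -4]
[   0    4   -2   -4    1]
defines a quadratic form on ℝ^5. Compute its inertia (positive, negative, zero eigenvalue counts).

Answer: (2, 3, 0)

Derivation:
step 0: pivot -2 → sign −
step 1: pivot 3 → sign +
step 2: pivot -1/3 → sign −
step 3: pivot 2 → sign +
step 4: pivot -3 → sign −
signature = (2, 3, 0)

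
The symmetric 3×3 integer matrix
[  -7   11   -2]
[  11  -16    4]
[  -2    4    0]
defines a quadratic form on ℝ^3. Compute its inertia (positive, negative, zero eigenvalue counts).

step 0: pivot -7 → sign −
step 1: pivot 9/7 → sign +
step 2: row/col 2 already zero → sign 0
signature = (1, 1, 1)

Answer: (1, 1, 1)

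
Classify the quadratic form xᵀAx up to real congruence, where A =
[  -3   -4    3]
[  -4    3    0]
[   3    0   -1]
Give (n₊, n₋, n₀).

Answer: (2, 1, 0)

Derivation:
step 0: pivot -3 → sign −
step 1: pivot 25/3 → sign +
step 2: pivot 2/25 → sign +
signature = (2, 1, 0)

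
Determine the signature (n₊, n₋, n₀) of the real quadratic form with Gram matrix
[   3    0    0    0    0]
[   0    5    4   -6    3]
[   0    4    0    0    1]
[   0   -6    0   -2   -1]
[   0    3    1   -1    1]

Answer: (2, 3, 0)

Derivation:
step 0: pivot 3 → sign +
step 1: pivot 5 → sign +
step 2: pivot -16/5 → sign −
step 3: pivot -2 → sign −
step 4: pivot -1/16 → sign −
signature = (2, 3, 0)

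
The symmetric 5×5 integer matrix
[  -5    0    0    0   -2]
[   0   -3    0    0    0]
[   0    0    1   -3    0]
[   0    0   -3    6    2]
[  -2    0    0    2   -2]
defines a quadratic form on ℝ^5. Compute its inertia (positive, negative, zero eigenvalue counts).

Answer: (2, 3, 0)

Derivation:
step 0: pivot -5 → sign −
step 1: pivot -3 → sign −
step 2: pivot 1 → sign +
step 3: pivot -3 → sign −
step 4: pivot 2/15 → sign +
signature = (2, 3, 0)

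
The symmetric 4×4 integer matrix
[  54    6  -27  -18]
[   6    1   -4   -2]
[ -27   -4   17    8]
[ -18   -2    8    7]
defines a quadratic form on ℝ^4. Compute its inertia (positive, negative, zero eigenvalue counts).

step 0: pivot 54 → sign +
step 1: pivot 1/3 → sign +
step 2: pivot 1/2 → sign +
step 3: pivot -1 → sign −
signature = (3, 1, 0)

Answer: (3, 1, 0)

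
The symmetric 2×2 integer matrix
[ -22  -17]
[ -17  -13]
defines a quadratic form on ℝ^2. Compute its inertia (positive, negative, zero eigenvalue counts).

step 0: pivot -22 → sign −
step 1: pivot 3/22 → sign +
signature = (1, 1, 0)

Answer: (1, 1, 0)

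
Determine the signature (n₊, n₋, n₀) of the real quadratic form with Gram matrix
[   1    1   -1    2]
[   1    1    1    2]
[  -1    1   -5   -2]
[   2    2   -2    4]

Answer: (2, 1, 1)

Derivation:
step 0: pivot 1 → sign +
step 1: pivot -6 → sign −
step 2: pivot 2/3 → sign +
step 3: row/col 3 already zero → sign 0
signature = (2, 1, 1)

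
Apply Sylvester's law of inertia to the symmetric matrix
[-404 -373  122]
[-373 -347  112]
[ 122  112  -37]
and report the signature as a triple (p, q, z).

step 0: pivot -404 → sign −
step 1: pivot -1059/404 → sign −
step 2: pivot -1/353 → sign −
signature = (0, 3, 0)

Answer: (0, 3, 0)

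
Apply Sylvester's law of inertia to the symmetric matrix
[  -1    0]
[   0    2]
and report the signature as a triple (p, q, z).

Answer: (1, 1, 0)

Derivation:
step 0: pivot -1 → sign −
step 1: pivot 2 → sign +
signature = (1, 1, 0)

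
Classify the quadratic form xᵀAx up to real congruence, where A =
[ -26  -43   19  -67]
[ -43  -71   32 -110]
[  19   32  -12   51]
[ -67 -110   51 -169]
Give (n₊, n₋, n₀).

step 0: pivot -26 → sign −
step 1: pivot 3/26 → sign +
step 2: pivot -1 → sign −
step 3: pivot 2 → sign +
signature = (2, 2, 0)

Answer: (2, 2, 0)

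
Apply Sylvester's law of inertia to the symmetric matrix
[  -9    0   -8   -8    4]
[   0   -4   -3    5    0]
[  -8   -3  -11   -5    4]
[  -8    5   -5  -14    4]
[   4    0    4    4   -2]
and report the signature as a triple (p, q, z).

Answer: (1, 4, 0)

Derivation:
step 0: pivot -9 → sign −
step 1: pivot -4 → sign −
step 2: pivot -59/36 → sign −
step 3: pivot 1 → sign +
step 4: pivot -6/59 → sign −
signature = (1, 4, 0)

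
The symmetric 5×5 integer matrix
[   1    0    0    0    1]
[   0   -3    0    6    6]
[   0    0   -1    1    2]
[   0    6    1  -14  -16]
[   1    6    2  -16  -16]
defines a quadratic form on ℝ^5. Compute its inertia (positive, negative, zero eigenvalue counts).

step 0: pivot 1 → sign +
step 1: pivot -3 → sign −
step 2: pivot -1 → sign −
step 3: pivot -1 → sign −
step 4: pivot 3 → sign +
signature = (2, 3, 0)

Answer: (2, 3, 0)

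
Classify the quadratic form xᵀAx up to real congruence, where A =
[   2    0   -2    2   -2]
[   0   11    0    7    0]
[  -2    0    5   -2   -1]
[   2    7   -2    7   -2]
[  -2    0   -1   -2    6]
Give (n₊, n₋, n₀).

Answer: (5, 0, 0)

Derivation:
step 0: pivot 2 → sign +
step 1: pivot 11 → sign +
step 2: pivot 3 → sign +
step 3: pivot 6/11 → sign +
step 4: pivot 1 → sign +
signature = (5, 0, 0)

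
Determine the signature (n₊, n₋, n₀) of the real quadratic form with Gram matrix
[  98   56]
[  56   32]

Answer: (1, 0, 1)

Derivation:
step 0: pivot 98 → sign +
step 1: row/col 1 already zero → sign 0
signature = (1, 0, 1)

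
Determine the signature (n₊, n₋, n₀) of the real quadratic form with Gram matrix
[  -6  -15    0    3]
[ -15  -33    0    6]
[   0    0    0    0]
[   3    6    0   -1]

step 0: pivot -6 → sign −
step 1: pivot 9/2 → sign +
step 2: row/col 2 already zero → sign 0
step 3: row/col 3 already zero → sign 0
signature = (1, 1, 2)

Answer: (1, 1, 2)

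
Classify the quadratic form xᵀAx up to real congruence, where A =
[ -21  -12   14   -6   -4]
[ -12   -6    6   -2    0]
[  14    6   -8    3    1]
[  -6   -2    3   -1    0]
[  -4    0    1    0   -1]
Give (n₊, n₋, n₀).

step 0: pivot -21 → sign −
step 1: pivot 6/7 → sign +
step 2: pivot -10/3 → sign −
step 3: pivot -1/30 → sign −
step 4: pivot -2 → sign −
signature = (1, 4, 0)

Answer: (1, 4, 0)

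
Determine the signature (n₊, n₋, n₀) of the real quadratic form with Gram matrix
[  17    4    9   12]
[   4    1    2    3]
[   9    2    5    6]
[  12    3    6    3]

step 0: pivot 17 → sign +
step 1: pivot 1/17 → sign +
step 2: pivot -6 → sign −
step 3: row/col 3 already zero → sign 0
signature = (2, 1, 1)

Answer: (2, 1, 1)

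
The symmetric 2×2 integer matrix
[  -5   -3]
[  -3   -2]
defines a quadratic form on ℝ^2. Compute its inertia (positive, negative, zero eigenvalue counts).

step 0: pivot -5 → sign −
step 1: pivot -1/5 → sign −
signature = (0, 2, 0)

Answer: (0, 2, 0)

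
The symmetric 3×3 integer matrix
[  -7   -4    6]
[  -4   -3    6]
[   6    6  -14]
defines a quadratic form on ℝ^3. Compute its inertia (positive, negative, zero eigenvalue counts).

step 0: pivot -7 → sign −
step 1: pivot -5/7 → sign −
step 2: pivot 2/5 → sign +
signature = (1, 2, 0)

Answer: (1, 2, 0)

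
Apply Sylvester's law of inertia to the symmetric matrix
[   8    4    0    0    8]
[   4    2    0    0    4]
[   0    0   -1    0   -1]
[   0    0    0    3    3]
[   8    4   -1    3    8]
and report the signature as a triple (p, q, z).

Answer: (2, 2, 1)

Derivation:
step 0: pivot 8 → sign +
step 1: pivot -1 → sign −
step 2: pivot 3 → sign +
step 3: pivot -2 → sign −
step 4: row/col 4 already zero → sign 0
signature = (2, 2, 1)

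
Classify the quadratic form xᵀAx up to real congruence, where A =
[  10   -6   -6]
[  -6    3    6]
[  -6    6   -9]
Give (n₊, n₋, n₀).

step 0: pivot 10 → sign +
step 1: pivot -3/5 → sign −
step 2: pivot -3 → sign −
signature = (1, 2, 0)

Answer: (1, 2, 0)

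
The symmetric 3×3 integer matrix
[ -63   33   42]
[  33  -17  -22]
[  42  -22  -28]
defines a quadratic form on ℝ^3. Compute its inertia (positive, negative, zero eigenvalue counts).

Answer: (1, 1, 1)

Derivation:
step 0: pivot -63 → sign −
step 1: pivot 2/7 → sign +
step 2: row/col 2 already zero → sign 0
signature = (1, 1, 1)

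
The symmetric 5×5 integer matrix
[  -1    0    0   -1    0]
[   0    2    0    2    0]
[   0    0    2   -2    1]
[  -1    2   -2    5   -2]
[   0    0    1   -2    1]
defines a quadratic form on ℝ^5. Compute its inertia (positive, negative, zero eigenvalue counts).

Answer: (3, 1, 1)

Derivation:
step 0: pivot -1 → sign −
step 1: pivot 2 → sign +
step 2: pivot 2 → sign +
step 3: pivot 2 → sign +
step 4: row/col 4 already zero → sign 0
signature = (3, 1, 1)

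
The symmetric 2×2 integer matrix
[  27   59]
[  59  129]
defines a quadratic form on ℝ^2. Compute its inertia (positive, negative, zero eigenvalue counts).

step 0: pivot 27 → sign +
step 1: pivot 2/27 → sign +
signature = (2, 0, 0)

Answer: (2, 0, 0)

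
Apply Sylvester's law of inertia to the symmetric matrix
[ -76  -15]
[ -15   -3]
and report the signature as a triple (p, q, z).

Answer: (0, 2, 0)

Derivation:
step 0: pivot -76 → sign −
step 1: pivot -3/76 → sign −
signature = (0, 2, 0)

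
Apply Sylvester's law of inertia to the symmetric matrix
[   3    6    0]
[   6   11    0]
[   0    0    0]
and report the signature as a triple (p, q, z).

step 0: pivot 3 → sign +
step 1: pivot -1 → sign −
step 2: row/col 2 already zero → sign 0
signature = (1, 1, 1)

Answer: (1, 1, 1)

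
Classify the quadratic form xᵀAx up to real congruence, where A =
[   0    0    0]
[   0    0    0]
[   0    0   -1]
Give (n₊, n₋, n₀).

step 0: pivot -1 → sign −
step 1: row/col 1 already zero → sign 0
step 2: row/col 2 already zero → sign 0
signature = (0, 1, 2)

Answer: (0, 1, 2)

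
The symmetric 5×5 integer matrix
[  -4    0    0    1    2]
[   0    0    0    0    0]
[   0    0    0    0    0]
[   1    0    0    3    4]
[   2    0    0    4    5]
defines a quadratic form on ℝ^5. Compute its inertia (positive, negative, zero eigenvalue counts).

Answer: (1, 2, 2)

Derivation:
step 0: pivot -4 → sign −
step 1: pivot 13/4 → sign +
step 2: pivot -3/13 → sign −
step 3: row/col 3 already zero → sign 0
step 4: row/col 4 already zero → sign 0
signature = (1, 2, 2)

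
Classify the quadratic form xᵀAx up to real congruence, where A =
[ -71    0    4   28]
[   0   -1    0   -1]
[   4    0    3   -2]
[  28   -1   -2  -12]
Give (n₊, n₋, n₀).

Answer: (1, 3, 0)

Derivation:
step 0: pivot -71 → sign −
step 1: pivot -1 → sign −
step 2: pivot 229/71 → sign +
step 3: pivot -3/229 → sign −
signature = (1, 3, 0)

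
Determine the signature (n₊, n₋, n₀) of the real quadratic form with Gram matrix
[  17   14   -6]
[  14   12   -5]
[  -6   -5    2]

step 0: pivot 17 → sign +
step 1: pivot 8/17 → sign +
step 2: pivot -1/8 → sign −
signature = (2, 1, 0)

Answer: (2, 1, 0)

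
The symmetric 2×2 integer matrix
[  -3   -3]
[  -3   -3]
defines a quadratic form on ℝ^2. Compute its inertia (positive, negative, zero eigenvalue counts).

step 0: pivot -3 → sign −
step 1: row/col 1 already zero → sign 0
signature = (0, 1, 1)

Answer: (0, 1, 1)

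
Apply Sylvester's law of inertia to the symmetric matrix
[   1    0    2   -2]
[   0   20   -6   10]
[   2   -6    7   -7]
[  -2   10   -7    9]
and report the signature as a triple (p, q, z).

step 0: pivot 1 → sign +
step 1: pivot 20 → sign +
step 2: pivot 6/5 → sign +
step 3: row/col 3 already zero → sign 0
signature = (3, 0, 1)

Answer: (3, 0, 1)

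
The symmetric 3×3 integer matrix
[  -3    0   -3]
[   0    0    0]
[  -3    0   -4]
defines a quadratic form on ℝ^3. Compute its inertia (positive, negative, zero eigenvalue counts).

Answer: (0, 2, 1)

Derivation:
step 0: pivot -3 → sign −
step 1: pivot -1 → sign −
step 2: row/col 2 already zero → sign 0
signature = (0, 2, 1)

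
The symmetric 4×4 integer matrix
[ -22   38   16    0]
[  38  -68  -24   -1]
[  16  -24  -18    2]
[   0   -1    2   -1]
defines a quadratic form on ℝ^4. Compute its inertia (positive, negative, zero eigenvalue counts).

Answer: (0, 4, 0)

Derivation:
step 0: pivot -22 → sign −
step 1: pivot -26/11 → sign −
step 2: pivot -10/13 → sign −
step 3: pivot -3/10 → sign −
signature = (0, 4, 0)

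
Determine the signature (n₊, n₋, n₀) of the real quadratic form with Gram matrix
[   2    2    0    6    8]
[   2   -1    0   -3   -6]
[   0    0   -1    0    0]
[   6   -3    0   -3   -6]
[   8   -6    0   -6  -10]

Answer: (2, 3, 0)

Derivation:
step 0: pivot 2 → sign +
step 1: pivot -3 → sign −
step 2: pivot -1 → sign −
step 3: pivot 6 → sign +
step 4: pivot -2/3 → sign −
signature = (2, 3, 0)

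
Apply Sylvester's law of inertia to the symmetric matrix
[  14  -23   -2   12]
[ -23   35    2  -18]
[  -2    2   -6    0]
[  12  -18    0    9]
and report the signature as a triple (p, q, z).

Answer: (1, 3, 0)

Derivation:
step 0: pivot 14 → sign +
step 1: pivot -39/14 → sign −
step 2: pivot -74/13 → sign −
step 3: pivot -3/37 → sign −
signature = (1, 3, 0)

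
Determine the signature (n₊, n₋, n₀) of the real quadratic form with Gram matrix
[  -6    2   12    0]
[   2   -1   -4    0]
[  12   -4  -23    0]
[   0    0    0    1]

step 0: pivot -6 → sign −
step 1: pivot -1/3 → sign −
step 2: pivot 1 → sign +
step 3: pivot 1 → sign +
signature = (2, 2, 0)

Answer: (2, 2, 0)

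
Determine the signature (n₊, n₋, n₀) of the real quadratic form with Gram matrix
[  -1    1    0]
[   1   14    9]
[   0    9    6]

Answer: (2, 1, 0)

Derivation:
step 0: pivot -1 → sign −
step 1: pivot 15 → sign +
step 2: pivot 3/5 → sign +
signature = (2, 1, 0)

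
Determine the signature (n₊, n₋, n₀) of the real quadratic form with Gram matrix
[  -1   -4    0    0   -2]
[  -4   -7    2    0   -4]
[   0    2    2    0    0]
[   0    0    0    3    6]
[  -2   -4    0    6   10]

Answer: (3, 2, 0)

Derivation:
step 0: pivot -1 → sign −
step 1: pivot 9 → sign +
step 2: pivot 14/9 → sign +
step 3: pivot 3 → sign +
step 4: pivot -2/7 → sign −
signature = (3, 2, 0)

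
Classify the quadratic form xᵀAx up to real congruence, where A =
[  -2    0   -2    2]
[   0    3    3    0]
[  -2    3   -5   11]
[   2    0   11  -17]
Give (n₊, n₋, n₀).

Answer: (1, 3, 0)

Derivation:
step 0: pivot -2 → sign −
step 1: pivot 3 → sign +
step 2: pivot -6 → sign −
step 3: pivot -3/2 → sign −
signature = (1, 3, 0)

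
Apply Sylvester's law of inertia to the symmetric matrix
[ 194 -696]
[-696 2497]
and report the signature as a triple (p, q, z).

step 0: pivot 194 → sign +
step 1: pivot 1/97 → sign +
signature = (2, 0, 0)

Answer: (2, 0, 0)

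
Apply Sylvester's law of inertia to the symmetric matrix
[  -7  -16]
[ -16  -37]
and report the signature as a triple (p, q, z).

step 0: pivot -7 → sign −
step 1: pivot -3/7 → sign −
signature = (0, 2, 0)

Answer: (0, 2, 0)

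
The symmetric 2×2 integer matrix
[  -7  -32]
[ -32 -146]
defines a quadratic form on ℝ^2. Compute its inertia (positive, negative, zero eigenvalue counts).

step 0: pivot -7 → sign −
step 1: pivot 2/7 → sign +
signature = (1, 1, 0)

Answer: (1, 1, 0)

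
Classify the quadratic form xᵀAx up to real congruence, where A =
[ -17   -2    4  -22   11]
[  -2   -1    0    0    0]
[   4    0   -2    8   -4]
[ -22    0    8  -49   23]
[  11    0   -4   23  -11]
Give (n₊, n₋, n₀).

Answer: (0, 5, 0)

Derivation:
step 0: pivot -17 → sign −
step 1: pivot -13/17 → sign −
step 2: pivot -10/13 → sign −
step 3: pivot -49/5 → sign −
step 4: pivot -1/49 → sign −
signature = (0, 5, 0)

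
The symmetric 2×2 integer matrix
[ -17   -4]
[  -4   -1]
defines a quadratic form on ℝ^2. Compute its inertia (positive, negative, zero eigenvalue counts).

step 0: pivot -17 → sign −
step 1: pivot -1/17 → sign −
signature = (0, 2, 0)

Answer: (0, 2, 0)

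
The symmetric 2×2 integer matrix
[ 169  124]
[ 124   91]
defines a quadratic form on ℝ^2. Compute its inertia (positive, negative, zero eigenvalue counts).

Answer: (2, 0, 0)

Derivation:
step 0: pivot 169 → sign +
step 1: pivot 3/169 → sign +
signature = (2, 0, 0)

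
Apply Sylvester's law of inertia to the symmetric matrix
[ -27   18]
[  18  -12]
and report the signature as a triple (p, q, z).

Answer: (0, 1, 1)

Derivation:
step 0: pivot -27 → sign −
step 1: row/col 1 already zero → sign 0
signature = (0, 1, 1)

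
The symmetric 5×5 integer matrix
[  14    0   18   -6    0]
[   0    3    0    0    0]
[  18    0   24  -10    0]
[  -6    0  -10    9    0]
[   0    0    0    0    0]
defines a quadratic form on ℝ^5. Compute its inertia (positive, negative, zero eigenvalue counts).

Answer: (4, 0, 1)

Derivation:
step 0: pivot 14 → sign +
step 1: pivot 3 → sign +
step 2: pivot 6/7 → sign +
step 3: pivot 1/3 → sign +
step 4: row/col 4 already zero → sign 0
signature = (4, 0, 1)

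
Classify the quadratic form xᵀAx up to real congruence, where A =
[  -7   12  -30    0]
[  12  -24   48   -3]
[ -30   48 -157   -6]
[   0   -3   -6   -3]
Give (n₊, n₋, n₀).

Answer: (0, 4, 0)

Derivation:
step 0: pivot -7 → sign −
step 1: pivot -24/7 → sign −
step 2: pivot -25 → sign −
step 3: pivot -3/200 → sign −
signature = (0, 4, 0)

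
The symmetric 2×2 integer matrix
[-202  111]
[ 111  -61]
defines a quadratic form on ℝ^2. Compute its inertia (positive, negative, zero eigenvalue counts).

step 0: pivot -202 → sign −
step 1: pivot -1/202 → sign −
signature = (0, 2, 0)

Answer: (0, 2, 0)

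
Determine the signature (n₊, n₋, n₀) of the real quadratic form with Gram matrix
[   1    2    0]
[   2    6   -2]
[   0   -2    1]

step 0: pivot 1 → sign +
step 1: pivot 2 → sign +
step 2: pivot -1 → sign −
signature = (2, 1, 0)

Answer: (2, 1, 0)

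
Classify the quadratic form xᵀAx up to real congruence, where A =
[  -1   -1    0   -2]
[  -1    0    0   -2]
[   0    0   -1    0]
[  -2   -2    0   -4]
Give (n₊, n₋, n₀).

step 0: pivot -1 → sign −
step 1: pivot 1 → sign +
step 2: pivot -1 → sign −
step 3: row/col 3 already zero → sign 0
signature = (1, 2, 1)

Answer: (1, 2, 1)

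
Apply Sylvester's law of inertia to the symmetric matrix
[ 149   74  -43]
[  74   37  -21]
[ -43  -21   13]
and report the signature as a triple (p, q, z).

Answer: (3, 0, 0)

Derivation:
step 0: pivot 149 → sign +
step 1: pivot 37/149 → sign +
step 2: pivot 3/37 → sign +
signature = (3, 0, 0)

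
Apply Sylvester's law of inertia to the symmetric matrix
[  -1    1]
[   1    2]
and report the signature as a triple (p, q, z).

Answer: (1, 1, 0)

Derivation:
step 0: pivot -1 → sign −
step 1: pivot 3 → sign +
signature = (1, 1, 0)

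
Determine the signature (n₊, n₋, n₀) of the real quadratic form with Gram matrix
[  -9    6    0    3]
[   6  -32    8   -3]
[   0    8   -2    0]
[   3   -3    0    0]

step 0: pivot -9 → sign −
step 1: pivot -28 → sign −
step 2: pivot 2/7 → sign +
step 3: pivot 3/4 → sign +
signature = (2, 2, 0)

Answer: (2, 2, 0)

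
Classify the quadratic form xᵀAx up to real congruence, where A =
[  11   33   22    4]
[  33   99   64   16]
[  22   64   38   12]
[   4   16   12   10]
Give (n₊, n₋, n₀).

step 0: pivot 11 → sign +
step 1: pivot -6 → sign −
step 2: pivot 2/3 → sign +
step 3: pivot 6/11 → sign +
signature = (3, 1, 0)

Answer: (3, 1, 0)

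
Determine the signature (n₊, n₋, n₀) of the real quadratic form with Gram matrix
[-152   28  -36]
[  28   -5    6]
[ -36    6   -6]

step 0: pivot -152 → sign −
step 1: pivot 3/19 → sign +
step 2: row/col 2 already zero → sign 0
signature = (1, 1, 1)

Answer: (1, 1, 1)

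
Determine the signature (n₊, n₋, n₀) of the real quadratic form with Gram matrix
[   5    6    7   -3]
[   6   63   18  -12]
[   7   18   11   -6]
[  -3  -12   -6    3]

step 0: pivot 5 → sign +
step 1: pivot 279/5 → sign +
step 2: pivot -14/31 → sign −
step 3: pivot 3/14 → sign +
signature = (3, 1, 0)

Answer: (3, 1, 0)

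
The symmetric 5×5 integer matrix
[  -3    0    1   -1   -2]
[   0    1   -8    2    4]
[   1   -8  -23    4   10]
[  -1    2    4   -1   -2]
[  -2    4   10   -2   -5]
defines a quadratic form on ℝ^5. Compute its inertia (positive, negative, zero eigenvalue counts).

step 0: pivot -3 → sign −
step 1: pivot 1 → sign +
step 2: pivot -260/3 → sign −
step 3: pivot -53/260 → sign −
step 4: pivot 3/53 → sign +
signature = (2, 3, 0)

Answer: (2, 3, 0)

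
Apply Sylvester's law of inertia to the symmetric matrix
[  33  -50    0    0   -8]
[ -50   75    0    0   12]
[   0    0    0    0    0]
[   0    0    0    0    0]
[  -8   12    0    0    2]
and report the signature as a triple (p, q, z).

step 0: pivot 33 → sign +
step 1: pivot -25/33 → sign −
step 2: pivot 2/25 → sign +
step 3: row/col 3 already zero → sign 0
step 4: row/col 4 already zero → sign 0
signature = (2, 1, 2)

Answer: (2, 1, 2)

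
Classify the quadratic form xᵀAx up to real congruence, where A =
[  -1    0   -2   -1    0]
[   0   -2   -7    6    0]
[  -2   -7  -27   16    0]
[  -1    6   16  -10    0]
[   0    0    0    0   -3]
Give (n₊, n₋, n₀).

Answer: (2, 3, 0)

Derivation:
step 0: pivot -1 → sign −
step 1: pivot -2 → sign −
step 2: pivot 3/2 → sign +
step 3: pivot 3 → sign +
step 4: pivot -3 → sign −
signature = (2, 3, 0)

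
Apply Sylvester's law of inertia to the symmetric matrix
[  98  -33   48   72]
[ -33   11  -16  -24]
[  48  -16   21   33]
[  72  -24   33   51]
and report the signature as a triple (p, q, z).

Answer: (2, 2, 0)

Derivation:
step 0: pivot 98 → sign +
step 1: pivot -11/98 → sign −
step 2: pivot -25/11 → sign −
step 3: pivot 6/25 → sign +
signature = (2, 2, 0)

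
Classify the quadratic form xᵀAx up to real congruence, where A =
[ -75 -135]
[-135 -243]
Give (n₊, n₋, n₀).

Answer: (0, 1, 1)

Derivation:
step 0: pivot -75 → sign −
step 1: row/col 1 already zero → sign 0
signature = (0, 1, 1)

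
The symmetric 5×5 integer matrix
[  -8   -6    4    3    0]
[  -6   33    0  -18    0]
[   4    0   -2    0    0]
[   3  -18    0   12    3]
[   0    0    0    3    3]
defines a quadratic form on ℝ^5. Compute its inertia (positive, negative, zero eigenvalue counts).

step 0: pivot -8 → sign −
step 1: pivot 75/2 → sign +
step 2: pivot -6/25 → sign −
step 3: pivot 9/4 → sign +
step 4: pivot -1 → sign −
signature = (2, 3, 0)

Answer: (2, 3, 0)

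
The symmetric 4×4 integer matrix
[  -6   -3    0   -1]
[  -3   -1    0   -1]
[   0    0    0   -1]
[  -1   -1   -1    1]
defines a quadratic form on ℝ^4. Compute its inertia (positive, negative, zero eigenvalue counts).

step 0: pivot -6 → sign −
step 1: pivot 1/2 → sign +
step 2: pivot 2/3 → sign +
step 3: pivot -3/2 → sign −
signature = (2, 2, 0)

Answer: (2, 2, 0)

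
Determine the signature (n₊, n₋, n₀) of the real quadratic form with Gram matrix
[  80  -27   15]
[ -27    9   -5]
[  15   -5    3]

Answer: (2, 1, 0)

Derivation:
step 0: pivot 80 → sign +
step 1: pivot -9/80 → sign −
step 2: pivot 2/9 → sign +
signature = (2, 1, 0)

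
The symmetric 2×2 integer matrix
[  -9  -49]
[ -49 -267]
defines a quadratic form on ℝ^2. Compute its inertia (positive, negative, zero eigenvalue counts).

step 0: pivot -9 → sign −
step 1: pivot -2/9 → sign −
signature = (0, 2, 0)

Answer: (0, 2, 0)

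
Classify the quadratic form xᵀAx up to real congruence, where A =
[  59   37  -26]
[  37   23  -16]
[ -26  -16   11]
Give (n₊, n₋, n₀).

Answer: (1, 1, 1)

Derivation:
step 0: pivot 59 → sign +
step 1: pivot -12/59 → sign −
step 2: row/col 2 already zero → sign 0
signature = (1, 1, 1)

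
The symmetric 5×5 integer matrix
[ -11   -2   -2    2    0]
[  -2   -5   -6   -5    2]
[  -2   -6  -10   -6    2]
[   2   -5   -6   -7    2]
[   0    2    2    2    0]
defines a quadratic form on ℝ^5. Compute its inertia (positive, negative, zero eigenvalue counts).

step 0: pivot -11 → sign −
step 1: pivot -51/11 → sign −
step 2: pivot -142/51 → sign −
step 3: pivot -30/71 → sign −
step 4: pivot 6/5 → sign +
signature = (1, 4, 0)

Answer: (1, 4, 0)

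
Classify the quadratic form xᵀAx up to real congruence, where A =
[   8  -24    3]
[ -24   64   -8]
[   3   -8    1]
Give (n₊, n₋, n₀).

Answer: (1, 1, 1)

Derivation:
step 0: pivot 8 → sign +
step 1: pivot -8 → sign −
step 2: row/col 2 already zero → sign 0
signature = (1, 1, 1)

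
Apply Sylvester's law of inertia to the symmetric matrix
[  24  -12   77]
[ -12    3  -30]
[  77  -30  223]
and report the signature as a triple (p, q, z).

Answer: (2, 1, 0)

Derivation:
step 0: pivot 24 → sign +
step 1: pivot -3 → sign −
step 2: pivot 1/24 → sign +
signature = (2, 1, 0)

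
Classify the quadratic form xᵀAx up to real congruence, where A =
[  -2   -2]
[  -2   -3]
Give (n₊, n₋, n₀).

step 0: pivot -2 → sign −
step 1: pivot -1 → sign −
signature = (0, 2, 0)

Answer: (0, 2, 0)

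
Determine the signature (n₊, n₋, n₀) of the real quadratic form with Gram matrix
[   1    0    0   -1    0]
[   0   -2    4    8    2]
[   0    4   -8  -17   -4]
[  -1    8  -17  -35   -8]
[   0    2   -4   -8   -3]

Answer: (2, 3, 0)

Derivation:
step 0: pivot 1 → sign +
step 1: pivot -2 → sign −
step 2: pivot -4 → sign −
step 3: pivot 1/4 → sign +
step 4: pivot -1 → sign −
signature = (2, 3, 0)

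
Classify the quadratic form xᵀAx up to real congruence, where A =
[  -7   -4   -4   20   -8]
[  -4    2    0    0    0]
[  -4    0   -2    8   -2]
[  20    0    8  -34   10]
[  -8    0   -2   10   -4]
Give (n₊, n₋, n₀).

step 0: pivot -7 → sign −
step 1: pivot 30/7 → sign +
step 2: pivot -14/15 → sign −
step 3: pivot 2/7 → sign +
step 4: row/col 4 already zero → sign 0
signature = (2, 2, 1)

Answer: (2, 2, 1)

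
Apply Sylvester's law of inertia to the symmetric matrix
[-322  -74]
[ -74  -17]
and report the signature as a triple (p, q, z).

step 0: pivot -322 → sign −
step 1: pivot 1/161 → sign +
signature = (1, 1, 0)

Answer: (1, 1, 0)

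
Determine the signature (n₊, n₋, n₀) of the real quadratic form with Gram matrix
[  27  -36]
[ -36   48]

step 0: pivot 27 → sign +
step 1: row/col 1 already zero → sign 0
signature = (1, 0, 1)

Answer: (1, 0, 1)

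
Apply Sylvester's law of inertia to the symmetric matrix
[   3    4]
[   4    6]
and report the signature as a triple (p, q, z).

Answer: (2, 0, 0)

Derivation:
step 0: pivot 3 → sign +
step 1: pivot 2/3 → sign +
signature = (2, 0, 0)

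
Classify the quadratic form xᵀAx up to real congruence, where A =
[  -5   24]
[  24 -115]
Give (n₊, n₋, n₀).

step 0: pivot -5 → sign −
step 1: pivot 1/5 → sign +
signature = (1, 1, 0)

Answer: (1, 1, 0)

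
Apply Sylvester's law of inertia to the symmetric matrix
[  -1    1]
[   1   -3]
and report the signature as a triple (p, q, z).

Answer: (0, 2, 0)

Derivation:
step 0: pivot -1 → sign −
step 1: pivot -2 → sign −
signature = (0, 2, 0)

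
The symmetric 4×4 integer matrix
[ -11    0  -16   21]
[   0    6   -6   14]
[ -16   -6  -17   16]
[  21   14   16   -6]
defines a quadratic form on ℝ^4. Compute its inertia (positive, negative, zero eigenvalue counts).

step 0: pivot -11 → sign −
step 1: pivot 6 → sign +
step 2: pivot 3/11 → sign +
step 3: pivot 1/3 → sign +
signature = (3, 1, 0)

Answer: (3, 1, 0)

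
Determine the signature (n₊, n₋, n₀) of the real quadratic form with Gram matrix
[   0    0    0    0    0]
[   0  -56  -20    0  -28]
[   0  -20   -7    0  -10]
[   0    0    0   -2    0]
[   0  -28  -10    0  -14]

step 0: pivot -56 → sign −
step 1: pivot 1/7 → sign +
step 2: pivot -2 → sign −
step 3: row/col 3 already zero → sign 0
step 4: row/col 4 already zero → sign 0
signature = (1, 2, 2)

Answer: (1, 2, 2)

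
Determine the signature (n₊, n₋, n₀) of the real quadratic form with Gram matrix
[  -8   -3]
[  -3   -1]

step 0: pivot -8 → sign −
step 1: pivot 1/8 → sign +
signature = (1, 1, 0)

Answer: (1, 1, 0)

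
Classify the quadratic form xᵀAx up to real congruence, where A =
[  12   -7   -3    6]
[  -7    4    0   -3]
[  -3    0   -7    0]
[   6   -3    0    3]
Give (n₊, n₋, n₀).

Answer: (3, 1, 0)

Derivation:
step 0: pivot 12 → sign +
step 1: pivot -1/12 → sign −
step 2: pivot 29 → sign +
step 3: pivot 6/29 → sign +
signature = (3, 1, 0)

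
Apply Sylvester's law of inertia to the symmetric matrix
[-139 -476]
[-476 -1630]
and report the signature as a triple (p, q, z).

Answer: (1, 1, 0)

Derivation:
step 0: pivot -139 → sign −
step 1: pivot 6/139 → sign +
signature = (1, 1, 0)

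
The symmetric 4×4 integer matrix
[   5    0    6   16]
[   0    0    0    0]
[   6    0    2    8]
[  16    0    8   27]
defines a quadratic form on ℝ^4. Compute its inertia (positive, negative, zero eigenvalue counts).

step 0: pivot 5 → sign +
step 1: pivot -26/5 → sign −
step 2: pivot -1/13 → sign −
step 3: row/col 3 already zero → sign 0
signature = (1, 2, 1)

Answer: (1, 2, 1)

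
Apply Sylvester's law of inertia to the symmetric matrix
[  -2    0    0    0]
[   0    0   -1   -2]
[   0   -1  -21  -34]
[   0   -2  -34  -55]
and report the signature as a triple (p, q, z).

Answer: (1, 3, 0)

Derivation:
step 0: pivot -2 → sign −
step 1: pivot -21 → sign −
step 2: pivot 1/21 → sign +
step 3: pivot -3 → sign −
signature = (1, 3, 0)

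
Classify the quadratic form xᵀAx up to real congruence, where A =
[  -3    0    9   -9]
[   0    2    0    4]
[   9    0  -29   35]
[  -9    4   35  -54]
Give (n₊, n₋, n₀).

Answer: (1, 3, 0)

Derivation:
step 0: pivot -3 → sign −
step 1: pivot 2 → sign +
step 2: pivot -2 → sign −
step 3: pivot -3 → sign −
signature = (1, 3, 0)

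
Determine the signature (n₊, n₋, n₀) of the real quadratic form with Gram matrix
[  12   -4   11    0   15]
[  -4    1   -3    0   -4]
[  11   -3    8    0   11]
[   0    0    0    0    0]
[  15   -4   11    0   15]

Answer: (1, 2, 2)

Derivation:
step 0: pivot 12 → sign +
step 1: pivot -1/3 → sign −
step 2: pivot -3/4 → sign −
step 3: row/col 3 already zero → sign 0
step 4: row/col 4 already zero → sign 0
signature = (1, 2, 2)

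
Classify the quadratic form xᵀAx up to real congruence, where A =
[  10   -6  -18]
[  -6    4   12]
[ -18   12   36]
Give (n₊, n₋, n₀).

Answer: (2, 0, 1)

Derivation:
step 0: pivot 10 → sign +
step 1: pivot 2/5 → sign +
step 2: row/col 2 already zero → sign 0
signature = (2, 0, 1)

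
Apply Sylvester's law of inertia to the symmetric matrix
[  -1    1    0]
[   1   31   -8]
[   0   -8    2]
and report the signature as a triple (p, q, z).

step 0: pivot -1 → sign −
step 1: pivot 32 → sign +
step 2: row/col 2 already zero → sign 0
signature = (1, 1, 1)

Answer: (1, 1, 1)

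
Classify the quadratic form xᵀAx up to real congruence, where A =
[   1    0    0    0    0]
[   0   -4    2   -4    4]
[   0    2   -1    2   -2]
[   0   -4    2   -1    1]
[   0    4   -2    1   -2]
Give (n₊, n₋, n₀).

step 0: pivot 1 → sign +
step 1: pivot -4 → sign −
step 2: pivot 3 → sign +
step 3: pivot -1 → sign −
step 4: row/col 4 already zero → sign 0
signature = (2, 2, 1)

Answer: (2, 2, 1)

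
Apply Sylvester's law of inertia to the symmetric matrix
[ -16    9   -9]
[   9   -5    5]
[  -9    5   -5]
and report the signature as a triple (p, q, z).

step 0: pivot -16 → sign −
step 1: pivot 1/16 → sign +
step 2: row/col 2 already zero → sign 0
signature = (1, 1, 1)

Answer: (1, 1, 1)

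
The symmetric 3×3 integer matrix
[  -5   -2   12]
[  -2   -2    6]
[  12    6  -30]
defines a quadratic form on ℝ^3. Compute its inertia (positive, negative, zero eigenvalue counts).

step 0: pivot -5 → sign −
step 1: pivot -6/5 → sign −
step 2: row/col 2 already zero → sign 0
signature = (0, 2, 1)

Answer: (0, 2, 1)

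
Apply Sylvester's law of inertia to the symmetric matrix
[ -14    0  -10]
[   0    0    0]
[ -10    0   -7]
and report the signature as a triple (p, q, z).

step 0: pivot -14 → sign −
step 1: pivot 1/7 → sign +
step 2: row/col 2 already zero → sign 0
signature = (1, 1, 1)

Answer: (1, 1, 1)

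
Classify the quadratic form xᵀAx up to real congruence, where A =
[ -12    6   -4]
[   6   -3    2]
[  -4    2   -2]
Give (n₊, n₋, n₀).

Answer: (0, 2, 1)

Derivation:
step 0: pivot -12 → sign −
step 1: pivot -2/3 → sign −
step 2: row/col 2 already zero → sign 0
signature = (0, 2, 1)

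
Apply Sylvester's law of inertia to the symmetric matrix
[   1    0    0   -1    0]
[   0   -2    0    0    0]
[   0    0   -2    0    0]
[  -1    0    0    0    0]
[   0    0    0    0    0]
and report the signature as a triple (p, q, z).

Answer: (1, 3, 1)

Derivation:
step 0: pivot 1 → sign +
step 1: pivot -2 → sign −
step 2: pivot -2 → sign −
step 3: pivot -1 → sign −
step 4: row/col 4 already zero → sign 0
signature = (1, 3, 1)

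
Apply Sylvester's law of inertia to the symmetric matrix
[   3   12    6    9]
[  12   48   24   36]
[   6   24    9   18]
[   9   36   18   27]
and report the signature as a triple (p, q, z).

step 0: pivot 3 → sign +
step 1: pivot -3 → sign −
step 2: row/col 2 already zero → sign 0
step 3: row/col 3 already zero → sign 0
signature = (1, 1, 2)

Answer: (1, 1, 2)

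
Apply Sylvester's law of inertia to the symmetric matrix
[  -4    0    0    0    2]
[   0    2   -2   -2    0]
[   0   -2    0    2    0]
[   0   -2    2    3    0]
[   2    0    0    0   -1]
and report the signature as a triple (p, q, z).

Answer: (2, 2, 1)

Derivation:
step 0: pivot -4 → sign −
step 1: pivot 2 → sign +
step 2: pivot -2 → sign −
step 3: pivot 1 → sign +
step 4: row/col 4 already zero → sign 0
signature = (2, 2, 1)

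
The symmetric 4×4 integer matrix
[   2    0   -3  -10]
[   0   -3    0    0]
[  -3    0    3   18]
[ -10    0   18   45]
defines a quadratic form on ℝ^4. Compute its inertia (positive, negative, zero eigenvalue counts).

Answer: (2, 2, 0)

Derivation:
step 0: pivot 2 → sign +
step 1: pivot -3 → sign −
step 2: pivot -3/2 → sign −
step 3: pivot 1 → sign +
signature = (2, 2, 0)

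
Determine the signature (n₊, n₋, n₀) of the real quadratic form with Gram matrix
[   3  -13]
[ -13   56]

Answer: (1, 1, 0)

Derivation:
step 0: pivot 3 → sign +
step 1: pivot -1/3 → sign −
signature = (1, 1, 0)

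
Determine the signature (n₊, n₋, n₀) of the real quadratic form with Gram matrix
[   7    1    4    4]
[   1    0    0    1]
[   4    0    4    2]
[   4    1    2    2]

Answer: (2, 1, 1)

Derivation:
step 0: pivot 7 → sign +
step 1: pivot -1/7 → sign −
step 2: pivot 4 → sign +
step 3: row/col 3 already zero → sign 0
signature = (2, 1, 1)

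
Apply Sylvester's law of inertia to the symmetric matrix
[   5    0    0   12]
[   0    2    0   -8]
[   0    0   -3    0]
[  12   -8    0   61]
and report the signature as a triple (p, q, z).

step 0: pivot 5 → sign +
step 1: pivot 2 → sign +
step 2: pivot -3 → sign −
step 3: pivot 1/5 → sign +
signature = (3, 1, 0)

Answer: (3, 1, 0)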